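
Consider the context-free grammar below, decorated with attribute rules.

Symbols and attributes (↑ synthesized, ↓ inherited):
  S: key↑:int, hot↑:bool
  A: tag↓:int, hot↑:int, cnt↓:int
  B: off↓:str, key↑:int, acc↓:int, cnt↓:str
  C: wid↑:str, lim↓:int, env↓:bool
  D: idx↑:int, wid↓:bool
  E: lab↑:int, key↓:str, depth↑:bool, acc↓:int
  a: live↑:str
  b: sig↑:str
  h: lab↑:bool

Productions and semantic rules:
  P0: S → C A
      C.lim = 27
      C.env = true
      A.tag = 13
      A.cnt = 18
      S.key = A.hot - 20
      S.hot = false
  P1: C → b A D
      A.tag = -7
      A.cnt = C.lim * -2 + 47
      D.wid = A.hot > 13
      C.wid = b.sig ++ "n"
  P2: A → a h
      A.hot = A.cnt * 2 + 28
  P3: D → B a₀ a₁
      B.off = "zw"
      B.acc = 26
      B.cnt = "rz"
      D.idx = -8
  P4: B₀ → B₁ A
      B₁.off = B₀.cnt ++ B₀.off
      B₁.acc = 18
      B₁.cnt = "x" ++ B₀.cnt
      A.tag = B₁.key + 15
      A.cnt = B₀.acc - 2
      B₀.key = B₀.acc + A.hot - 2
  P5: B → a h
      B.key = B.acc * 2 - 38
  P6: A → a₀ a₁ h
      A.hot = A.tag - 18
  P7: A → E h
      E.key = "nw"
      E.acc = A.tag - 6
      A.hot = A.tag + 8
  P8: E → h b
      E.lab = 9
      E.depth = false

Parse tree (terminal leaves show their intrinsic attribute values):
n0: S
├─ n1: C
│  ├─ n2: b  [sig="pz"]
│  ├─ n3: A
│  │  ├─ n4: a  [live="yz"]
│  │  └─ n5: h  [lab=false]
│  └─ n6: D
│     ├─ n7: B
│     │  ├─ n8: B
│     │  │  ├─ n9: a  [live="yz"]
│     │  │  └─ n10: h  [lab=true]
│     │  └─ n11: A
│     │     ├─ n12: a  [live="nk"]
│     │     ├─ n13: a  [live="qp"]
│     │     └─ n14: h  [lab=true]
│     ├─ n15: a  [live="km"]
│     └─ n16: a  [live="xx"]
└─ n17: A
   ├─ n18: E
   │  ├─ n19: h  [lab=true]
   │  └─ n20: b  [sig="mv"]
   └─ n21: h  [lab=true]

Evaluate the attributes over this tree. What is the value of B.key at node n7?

1. n1.lim = 27  [27]
2. n1.env = true  [true]
3. n2.sig = "pz"  [terminal]
4. n3.tag = -7  [-7]
5. n3.cnt = -7  [C.lim * -2 + 47]
6. n4.live = "yz"  [terminal]
7. n5.lab = false  [terminal]
8. n3.hot = 14  [A.cnt * 2 + 28]
9. n6.wid = true  [A.hot > 13]
10. n7.off = "zw"  ["zw"]
11. n7.acc = 26  [26]
12. n7.cnt = "rz"  ["rz"]
13. n8.off = "rzzw"  [B₀.cnt ++ B₀.off]
14. n8.acc = 18  [18]
15. n8.cnt = "xrz"  ["x" ++ B₀.cnt]
16. n9.live = "yz"  [terminal]
17. n10.lab = true  [terminal]
18. n8.key = -2  [B.acc * 2 - 38]
19. n11.tag = 13  [B₁.key + 15]
20. n11.cnt = 24  [B₀.acc - 2]
21. n12.live = "nk"  [terminal]
22. n13.live = "qp"  [terminal]
23. n14.lab = true  [terminal]
24. n11.hot = -5  [A.tag - 18]
25. n7.key = 19  [B₀.acc + A.hot - 2]
26. n15.live = "km"  [terminal]
27. n16.live = "xx"  [terminal]
28. n6.idx = -8  [-8]
29. n1.wid = "pzn"  [b.sig ++ "n"]
30. n17.tag = 13  [13]
31. n17.cnt = 18  [18]
32. n18.key = "nw"  ["nw"]
33. n18.acc = 7  [A.tag - 6]
34. n19.lab = true  [terminal]
35. n20.sig = "mv"  [terminal]
36. n18.lab = 9  [9]
37. n18.depth = false  [false]
38. n21.lab = true  [terminal]
39. n17.hot = 21  [A.tag + 8]
40. n0.key = 1  [A.hot - 20]
41. n0.hot = false  [false]

19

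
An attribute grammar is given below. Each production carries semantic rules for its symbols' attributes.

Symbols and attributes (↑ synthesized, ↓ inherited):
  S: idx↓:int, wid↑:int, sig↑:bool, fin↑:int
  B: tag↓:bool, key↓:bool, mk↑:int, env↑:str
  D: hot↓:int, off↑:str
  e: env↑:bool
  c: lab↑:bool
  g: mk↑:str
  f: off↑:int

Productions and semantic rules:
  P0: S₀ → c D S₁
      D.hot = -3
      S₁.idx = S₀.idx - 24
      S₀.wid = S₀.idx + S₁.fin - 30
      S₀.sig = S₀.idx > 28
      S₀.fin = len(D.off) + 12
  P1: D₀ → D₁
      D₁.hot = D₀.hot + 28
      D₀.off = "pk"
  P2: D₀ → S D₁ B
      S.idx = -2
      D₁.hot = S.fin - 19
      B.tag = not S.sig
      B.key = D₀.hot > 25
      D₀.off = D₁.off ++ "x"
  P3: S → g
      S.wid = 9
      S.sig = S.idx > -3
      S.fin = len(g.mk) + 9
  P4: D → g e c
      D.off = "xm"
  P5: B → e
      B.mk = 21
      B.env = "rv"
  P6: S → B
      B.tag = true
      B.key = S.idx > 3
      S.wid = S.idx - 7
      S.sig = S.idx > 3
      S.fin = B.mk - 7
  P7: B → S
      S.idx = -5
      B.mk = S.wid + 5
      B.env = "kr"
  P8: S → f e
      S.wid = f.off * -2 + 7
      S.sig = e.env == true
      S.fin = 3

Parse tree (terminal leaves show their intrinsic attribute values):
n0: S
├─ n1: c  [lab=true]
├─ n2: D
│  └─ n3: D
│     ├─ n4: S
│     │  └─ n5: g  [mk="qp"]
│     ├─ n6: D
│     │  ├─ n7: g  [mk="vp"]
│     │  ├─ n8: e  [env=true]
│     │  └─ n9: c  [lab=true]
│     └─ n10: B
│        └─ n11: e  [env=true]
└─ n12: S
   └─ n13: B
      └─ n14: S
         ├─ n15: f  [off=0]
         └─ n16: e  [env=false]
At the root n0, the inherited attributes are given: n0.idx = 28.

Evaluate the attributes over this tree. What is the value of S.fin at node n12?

5

1. n0.idx = 28  [given at root]
2. n1.lab = true  [terminal]
3. n2.hot = -3  [-3]
4. n3.hot = 25  [D₀.hot + 28]
5. n4.idx = -2  [-2]
6. n5.mk = "qp"  [terminal]
7. n4.wid = 9  [9]
8. n4.sig = true  [S.idx > -3]
9. n4.fin = 11  [len(g.mk) + 9]
10. n6.hot = -8  [S.fin - 19]
11. n7.mk = "vp"  [terminal]
12. n8.env = true  [terminal]
13. n9.lab = true  [terminal]
14. n6.off = "xm"  ["xm"]
15. n10.tag = false  [not S.sig]
16. n10.key = false  [D₀.hot > 25]
17. n11.env = true  [terminal]
18. n10.mk = 21  [21]
19. n10.env = "rv"  ["rv"]
20. n3.off = "xmx"  [D₁.off ++ "x"]
21. n2.off = "pk"  ["pk"]
22. n12.idx = 4  [S₀.idx - 24]
23. n13.tag = true  [true]
24. n13.key = true  [S.idx > 3]
25. n14.idx = -5  [-5]
26. n15.off = 0  [terminal]
27. n16.env = false  [terminal]
28. n14.wid = 7  [f.off * -2 + 7]
29. n14.sig = false  [e.env == true]
30. n14.fin = 3  [3]
31. n13.mk = 12  [S.wid + 5]
32. n13.env = "kr"  ["kr"]
33. n12.wid = -3  [S.idx - 7]
34. n12.sig = true  [S.idx > 3]
35. n12.fin = 5  [B.mk - 7]
36. n0.wid = 3  [S₀.idx + S₁.fin - 30]
37. n0.sig = false  [S₀.idx > 28]
38. n0.fin = 14  [len(D.off) + 12]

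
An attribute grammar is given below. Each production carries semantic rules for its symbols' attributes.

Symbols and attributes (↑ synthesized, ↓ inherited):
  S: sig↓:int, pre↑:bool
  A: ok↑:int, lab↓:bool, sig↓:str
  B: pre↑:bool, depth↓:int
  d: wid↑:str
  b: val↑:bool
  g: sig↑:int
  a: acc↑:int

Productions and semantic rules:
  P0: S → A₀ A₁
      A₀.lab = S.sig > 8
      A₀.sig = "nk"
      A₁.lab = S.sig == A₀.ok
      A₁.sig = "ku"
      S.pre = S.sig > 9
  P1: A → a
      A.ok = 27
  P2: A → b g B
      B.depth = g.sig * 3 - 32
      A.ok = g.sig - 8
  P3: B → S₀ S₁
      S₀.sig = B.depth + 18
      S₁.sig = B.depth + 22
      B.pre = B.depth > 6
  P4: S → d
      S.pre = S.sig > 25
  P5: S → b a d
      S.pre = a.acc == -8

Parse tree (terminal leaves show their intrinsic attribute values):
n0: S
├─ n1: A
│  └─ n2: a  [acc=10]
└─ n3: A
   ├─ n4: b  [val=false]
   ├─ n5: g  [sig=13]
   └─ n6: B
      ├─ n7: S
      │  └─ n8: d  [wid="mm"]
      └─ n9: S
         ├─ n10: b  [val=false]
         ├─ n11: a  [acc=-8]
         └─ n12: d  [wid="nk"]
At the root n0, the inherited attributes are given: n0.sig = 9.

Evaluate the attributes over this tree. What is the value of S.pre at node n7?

1. n0.sig = 9  [given at root]
2. n1.lab = true  [S.sig > 8]
3. n1.sig = "nk"  ["nk"]
4. n2.acc = 10  [terminal]
5. n1.ok = 27  [27]
6. n3.lab = false  [S.sig == A₀.ok]
7. n3.sig = "ku"  ["ku"]
8. n4.val = false  [terminal]
9. n5.sig = 13  [terminal]
10. n6.depth = 7  [g.sig * 3 - 32]
11. n7.sig = 25  [B.depth + 18]
12. n8.wid = "mm"  [terminal]
13. n7.pre = false  [S.sig > 25]
14. n9.sig = 29  [B.depth + 22]
15. n10.val = false  [terminal]
16. n11.acc = -8  [terminal]
17. n12.wid = "nk"  [terminal]
18. n9.pre = true  [a.acc == -8]
19. n6.pre = true  [B.depth > 6]
20. n3.ok = 5  [g.sig - 8]
21. n0.pre = false  [S.sig > 9]

false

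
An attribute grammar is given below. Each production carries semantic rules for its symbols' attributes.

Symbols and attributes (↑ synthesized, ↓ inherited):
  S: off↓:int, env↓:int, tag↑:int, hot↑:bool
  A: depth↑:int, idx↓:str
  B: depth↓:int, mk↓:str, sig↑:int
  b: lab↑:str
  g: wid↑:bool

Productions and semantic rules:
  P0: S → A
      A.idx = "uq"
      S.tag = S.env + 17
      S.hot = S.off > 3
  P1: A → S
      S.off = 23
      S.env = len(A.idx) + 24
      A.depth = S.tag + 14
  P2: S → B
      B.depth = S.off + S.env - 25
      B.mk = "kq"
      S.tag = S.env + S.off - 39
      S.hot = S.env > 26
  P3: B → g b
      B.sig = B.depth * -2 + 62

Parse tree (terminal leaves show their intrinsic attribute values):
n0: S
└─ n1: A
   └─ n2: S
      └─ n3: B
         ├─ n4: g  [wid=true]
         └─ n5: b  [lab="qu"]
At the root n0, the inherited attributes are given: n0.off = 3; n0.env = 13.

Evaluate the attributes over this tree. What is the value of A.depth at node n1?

1. n0.off = 3  [given at root]
2. n0.env = 13  [given at root]
3. n1.idx = "uq"  ["uq"]
4. n2.off = 23  [23]
5. n2.env = 26  [len(A.idx) + 24]
6. n3.depth = 24  [S.off + S.env - 25]
7. n3.mk = "kq"  ["kq"]
8. n4.wid = true  [terminal]
9. n5.lab = "qu"  [terminal]
10. n3.sig = 14  [B.depth * -2 + 62]
11. n2.tag = 10  [S.env + S.off - 39]
12. n2.hot = false  [S.env > 26]
13. n1.depth = 24  [S.tag + 14]
14. n0.tag = 30  [S.env + 17]
15. n0.hot = false  [S.off > 3]

24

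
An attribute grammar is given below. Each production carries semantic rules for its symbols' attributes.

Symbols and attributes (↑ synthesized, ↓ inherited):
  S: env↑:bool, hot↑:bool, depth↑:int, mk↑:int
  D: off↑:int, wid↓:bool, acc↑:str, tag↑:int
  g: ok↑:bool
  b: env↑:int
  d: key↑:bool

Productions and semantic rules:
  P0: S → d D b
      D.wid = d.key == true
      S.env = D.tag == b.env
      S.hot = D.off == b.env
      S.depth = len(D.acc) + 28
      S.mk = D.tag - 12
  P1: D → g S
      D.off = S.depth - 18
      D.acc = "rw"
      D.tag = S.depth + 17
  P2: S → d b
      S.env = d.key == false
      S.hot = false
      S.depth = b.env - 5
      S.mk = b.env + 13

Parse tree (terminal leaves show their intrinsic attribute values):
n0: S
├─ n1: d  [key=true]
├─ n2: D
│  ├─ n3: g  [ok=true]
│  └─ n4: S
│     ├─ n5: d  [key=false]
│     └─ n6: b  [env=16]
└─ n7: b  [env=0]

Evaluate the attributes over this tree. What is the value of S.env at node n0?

1. n1.key = true  [terminal]
2. n2.wid = true  [d.key == true]
3. n3.ok = true  [terminal]
4. n5.key = false  [terminal]
5. n6.env = 16  [terminal]
6. n4.env = true  [d.key == false]
7. n4.hot = false  [false]
8. n4.depth = 11  [b.env - 5]
9. n4.mk = 29  [b.env + 13]
10. n2.off = -7  [S.depth - 18]
11. n2.acc = "rw"  ["rw"]
12. n2.tag = 28  [S.depth + 17]
13. n7.env = 0  [terminal]
14. n0.env = false  [D.tag == b.env]
15. n0.hot = false  [D.off == b.env]
16. n0.depth = 30  [len(D.acc) + 28]
17. n0.mk = 16  [D.tag - 12]

false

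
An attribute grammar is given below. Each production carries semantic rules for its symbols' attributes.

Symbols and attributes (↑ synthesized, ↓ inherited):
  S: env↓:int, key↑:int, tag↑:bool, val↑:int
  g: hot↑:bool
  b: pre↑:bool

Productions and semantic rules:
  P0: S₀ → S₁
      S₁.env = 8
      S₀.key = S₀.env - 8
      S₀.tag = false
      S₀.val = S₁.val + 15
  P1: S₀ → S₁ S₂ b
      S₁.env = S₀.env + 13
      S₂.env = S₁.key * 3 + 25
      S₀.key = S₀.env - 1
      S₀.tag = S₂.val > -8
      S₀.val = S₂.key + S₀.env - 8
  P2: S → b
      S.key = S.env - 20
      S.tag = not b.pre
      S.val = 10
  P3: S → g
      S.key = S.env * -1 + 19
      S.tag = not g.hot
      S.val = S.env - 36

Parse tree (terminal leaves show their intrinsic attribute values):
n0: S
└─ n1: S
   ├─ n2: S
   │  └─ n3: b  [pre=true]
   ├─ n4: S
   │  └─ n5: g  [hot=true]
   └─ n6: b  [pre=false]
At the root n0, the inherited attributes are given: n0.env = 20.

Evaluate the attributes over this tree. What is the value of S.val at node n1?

-9

1. n0.env = 20  [given at root]
2. n1.env = 8  [8]
3. n2.env = 21  [S₀.env + 13]
4. n3.pre = true  [terminal]
5. n2.key = 1  [S.env - 20]
6. n2.tag = false  [not b.pre]
7. n2.val = 10  [10]
8. n4.env = 28  [S₁.key * 3 + 25]
9. n5.hot = true  [terminal]
10. n4.key = -9  [S.env * -1 + 19]
11. n4.tag = false  [not g.hot]
12. n4.val = -8  [S.env - 36]
13. n6.pre = false  [terminal]
14. n1.key = 7  [S₀.env - 1]
15. n1.tag = false  [S₂.val > -8]
16. n1.val = -9  [S₂.key + S₀.env - 8]
17. n0.key = 12  [S₀.env - 8]
18. n0.tag = false  [false]
19. n0.val = 6  [S₁.val + 15]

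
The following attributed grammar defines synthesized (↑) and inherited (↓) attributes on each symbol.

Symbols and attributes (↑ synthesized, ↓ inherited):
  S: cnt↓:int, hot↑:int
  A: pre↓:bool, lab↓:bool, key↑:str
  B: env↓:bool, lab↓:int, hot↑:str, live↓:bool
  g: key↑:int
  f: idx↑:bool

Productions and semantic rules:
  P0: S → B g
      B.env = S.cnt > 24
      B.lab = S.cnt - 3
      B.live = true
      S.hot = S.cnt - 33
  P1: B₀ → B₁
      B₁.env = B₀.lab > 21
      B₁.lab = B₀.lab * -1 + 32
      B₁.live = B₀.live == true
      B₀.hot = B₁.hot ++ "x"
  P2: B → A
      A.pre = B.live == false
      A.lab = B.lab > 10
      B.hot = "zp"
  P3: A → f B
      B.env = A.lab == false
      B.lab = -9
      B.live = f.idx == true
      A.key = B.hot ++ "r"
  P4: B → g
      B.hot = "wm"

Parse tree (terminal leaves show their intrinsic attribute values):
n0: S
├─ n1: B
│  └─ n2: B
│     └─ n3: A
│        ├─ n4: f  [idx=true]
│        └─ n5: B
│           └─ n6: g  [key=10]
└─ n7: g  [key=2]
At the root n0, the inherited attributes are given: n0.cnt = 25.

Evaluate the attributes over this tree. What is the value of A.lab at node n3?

false

1. n0.cnt = 25  [given at root]
2. n1.env = true  [S.cnt > 24]
3. n1.lab = 22  [S.cnt - 3]
4. n1.live = true  [true]
5. n2.env = true  [B₀.lab > 21]
6. n2.lab = 10  [B₀.lab * -1 + 32]
7. n2.live = true  [B₀.live == true]
8. n3.pre = false  [B.live == false]
9. n3.lab = false  [B.lab > 10]
10. n4.idx = true  [terminal]
11. n5.env = true  [A.lab == false]
12. n5.lab = -9  [-9]
13. n5.live = true  [f.idx == true]
14. n6.key = 10  [terminal]
15. n5.hot = "wm"  ["wm"]
16. n3.key = "wmr"  [B.hot ++ "r"]
17. n2.hot = "zp"  ["zp"]
18. n1.hot = "zpx"  [B₁.hot ++ "x"]
19. n7.key = 2  [terminal]
20. n0.hot = -8  [S.cnt - 33]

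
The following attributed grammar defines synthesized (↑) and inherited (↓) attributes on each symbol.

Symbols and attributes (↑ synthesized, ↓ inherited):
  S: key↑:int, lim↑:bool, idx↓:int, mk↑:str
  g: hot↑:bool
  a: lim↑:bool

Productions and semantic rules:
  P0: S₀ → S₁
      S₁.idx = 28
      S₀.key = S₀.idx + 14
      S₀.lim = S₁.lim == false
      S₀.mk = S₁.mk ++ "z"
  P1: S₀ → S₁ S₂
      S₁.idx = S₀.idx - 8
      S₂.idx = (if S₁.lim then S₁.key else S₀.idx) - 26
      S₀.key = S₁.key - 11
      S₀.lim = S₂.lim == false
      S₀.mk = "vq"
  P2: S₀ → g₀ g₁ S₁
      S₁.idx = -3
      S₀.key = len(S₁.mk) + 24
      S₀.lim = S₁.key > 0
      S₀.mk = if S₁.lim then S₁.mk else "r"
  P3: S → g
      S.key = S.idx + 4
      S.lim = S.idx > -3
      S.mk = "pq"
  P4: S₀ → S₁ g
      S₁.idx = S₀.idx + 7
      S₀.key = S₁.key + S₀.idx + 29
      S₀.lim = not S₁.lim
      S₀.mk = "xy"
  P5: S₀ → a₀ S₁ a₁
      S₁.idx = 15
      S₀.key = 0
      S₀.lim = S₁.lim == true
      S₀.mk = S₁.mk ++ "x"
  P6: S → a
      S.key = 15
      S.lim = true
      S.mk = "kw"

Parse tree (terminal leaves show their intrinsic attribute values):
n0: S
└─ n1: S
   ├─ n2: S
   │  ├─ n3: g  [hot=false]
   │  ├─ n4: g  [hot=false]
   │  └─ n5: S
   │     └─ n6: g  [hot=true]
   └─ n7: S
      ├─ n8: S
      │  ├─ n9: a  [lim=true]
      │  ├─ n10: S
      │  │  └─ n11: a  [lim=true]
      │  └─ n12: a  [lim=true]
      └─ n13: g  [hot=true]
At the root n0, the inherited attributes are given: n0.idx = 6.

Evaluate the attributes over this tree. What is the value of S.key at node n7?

29

1. n0.idx = 6  [given at root]
2. n1.idx = 28  [28]
3. n2.idx = 20  [S₀.idx - 8]
4. n3.hot = false  [terminal]
5. n4.hot = false  [terminal]
6. n5.idx = -3  [-3]
7. n6.hot = true  [terminal]
8. n5.key = 1  [S.idx + 4]
9. n5.lim = false  [S.idx > -3]
10. n5.mk = "pq"  ["pq"]
11. n2.key = 26  [len(S₁.mk) + 24]
12. n2.lim = true  [S₁.key > 0]
13. n2.mk = "r"  [if S₁.lim then S₁.mk else "r"]
14. n7.idx = 0  [(if S₁.lim then S₁.key else S₀.idx) - 26]
15. n8.idx = 7  [S₀.idx + 7]
16. n9.lim = true  [terminal]
17. n10.idx = 15  [15]
18. n11.lim = true  [terminal]
19. n10.key = 15  [15]
20. n10.lim = true  [true]
21. n10.mk = "kw"  ["kw"]
22. n12.lim = true  [terminal]
23. n8.key = 0  [0]
24. n8.lim = true  [S₁.lim == true]
25. n8.mk = "kwx"  [S₁.mk ++ "x"]
26. n13.hot = true  [terminal]
27. n7.key = 29  [S₁.key + S₀.idx + 29]
28. n7.lim = false  [not S₁.lim]
29. n7.mk = "xy"  ["xy"]
30. n1.key = 15  [S₁.key - 11]
31. n1.lim = true  [S₂.lim == false]
32. n1.mk = "vq"  ["vq"]
33. n0.key = 20  [S₀.idx + 14]
34. n0.lim = false  [S₁.lim == false]
35. n0.mk = "vqz"  [S₁.mk ++ "z"]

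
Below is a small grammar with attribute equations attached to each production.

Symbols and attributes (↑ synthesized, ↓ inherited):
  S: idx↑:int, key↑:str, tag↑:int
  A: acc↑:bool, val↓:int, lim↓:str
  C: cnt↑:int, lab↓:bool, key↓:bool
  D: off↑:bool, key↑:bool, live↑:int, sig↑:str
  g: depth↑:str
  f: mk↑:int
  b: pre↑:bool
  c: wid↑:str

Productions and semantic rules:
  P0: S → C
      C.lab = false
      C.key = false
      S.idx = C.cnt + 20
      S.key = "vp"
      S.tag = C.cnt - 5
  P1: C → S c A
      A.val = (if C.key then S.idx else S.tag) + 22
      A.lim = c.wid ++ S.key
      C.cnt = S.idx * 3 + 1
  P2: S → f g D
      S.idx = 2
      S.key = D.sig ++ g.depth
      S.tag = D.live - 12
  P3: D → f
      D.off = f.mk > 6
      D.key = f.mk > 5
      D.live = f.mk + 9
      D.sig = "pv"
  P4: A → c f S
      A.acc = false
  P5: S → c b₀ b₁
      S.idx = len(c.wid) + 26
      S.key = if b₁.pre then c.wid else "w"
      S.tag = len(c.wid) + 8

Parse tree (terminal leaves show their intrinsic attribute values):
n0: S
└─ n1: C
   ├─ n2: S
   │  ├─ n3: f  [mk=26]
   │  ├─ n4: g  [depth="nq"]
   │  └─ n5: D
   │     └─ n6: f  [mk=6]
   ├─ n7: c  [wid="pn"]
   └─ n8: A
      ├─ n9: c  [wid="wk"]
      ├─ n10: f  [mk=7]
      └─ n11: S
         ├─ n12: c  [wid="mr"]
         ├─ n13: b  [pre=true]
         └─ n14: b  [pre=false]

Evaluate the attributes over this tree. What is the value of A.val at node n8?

25

1. n1.lab = false  [false]
2. n1.key = false  [false]
3. n3.mk = 26  [terminal]
4. n4.depth = "nq"  [terminal]
5. n6.mk = 6  [terminal]
6. n5.off = false  [f.mk > 6]
7. n5.key = true  [f.mk > 5]
8. n5.live = 15  [f.mk + 9]
9. n5.sig = "pv"  ["pv"]
10. n2.idx = 2  [2]
11. n2.key = "pvnq"  [D.sig ++ g.depth]
12. n2.tag = 3  [D.live - 12]
13. n7.wid = "pn"  [terminal]
14. n8.val = 25  [(if C.key then S.idx else S.tag) + 22]
15. n8.lim = "pnpvnq"  [c.wid ++ S.key]
16. n9.wid = "wk"  [terminal]
17. n10.mk = 7  [terminal]
18. n12.wid = "mr"  [terminal]
19. n13.pre = true  [terminal]
20. n14.pre = false  [terminal]
21. n11.idx = 28  [len(c.wid) + 26]
22. n11.key = "w"  [if b₁.pre then c.wid else "w"]
23. n11.tag = 10  [len(c.wid) + 8]
24. n8.acc = false  [false]
25. n1.cnt = 7  [S.idx * 3 + 1]
26. n0.idx = 27  [C.cnt + 20]
27. n0.key = "vp"  ["vp"]
28. n0.tag = 2  [C.cnt - 5]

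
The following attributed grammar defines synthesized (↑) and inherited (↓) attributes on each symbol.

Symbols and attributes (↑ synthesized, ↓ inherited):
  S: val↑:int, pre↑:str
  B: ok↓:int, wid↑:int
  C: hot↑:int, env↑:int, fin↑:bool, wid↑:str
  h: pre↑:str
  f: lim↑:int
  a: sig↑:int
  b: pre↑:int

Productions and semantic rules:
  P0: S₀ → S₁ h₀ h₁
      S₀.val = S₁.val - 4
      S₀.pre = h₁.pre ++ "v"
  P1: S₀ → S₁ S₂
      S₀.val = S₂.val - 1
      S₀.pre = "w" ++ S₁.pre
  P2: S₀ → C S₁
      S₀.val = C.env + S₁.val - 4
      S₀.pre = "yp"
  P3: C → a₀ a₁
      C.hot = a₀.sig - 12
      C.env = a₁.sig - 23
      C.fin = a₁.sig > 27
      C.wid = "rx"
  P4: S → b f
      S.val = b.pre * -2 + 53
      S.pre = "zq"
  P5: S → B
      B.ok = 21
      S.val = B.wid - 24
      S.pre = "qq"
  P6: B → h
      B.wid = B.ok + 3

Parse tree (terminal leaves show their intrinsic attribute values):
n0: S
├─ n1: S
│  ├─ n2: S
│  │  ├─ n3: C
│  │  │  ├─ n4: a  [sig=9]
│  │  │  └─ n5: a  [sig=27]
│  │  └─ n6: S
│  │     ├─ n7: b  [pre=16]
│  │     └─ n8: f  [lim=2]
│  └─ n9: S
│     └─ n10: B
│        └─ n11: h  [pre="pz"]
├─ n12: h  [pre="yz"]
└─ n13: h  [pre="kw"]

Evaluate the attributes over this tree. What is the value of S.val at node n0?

1. n4.sig = 9  [terminal]
2. n5.sig = 27  [terminal]
3. n3.hot = -3  [a₀.sig - 12]
4. n3.env = 4  [a₁.sig - 23]
5. n3.fin = false  [a₁.sig > 27]
6. n3.wid = "rx"  ["rx"]
7. n7.pre = 16  [terminal]
8. n8.lim = 2  [terminal]
9. n6.val = 21  [b.pre * -2 + 53]
10. n6.pre = "zq"  ["zq"]
11. n2.val = 21  [C.env + S₁.val - 4]
12. n2.pre = "yp"  ["yp"]
13. n10.ok = 21  [21]
14. n11.pre = "pz"  [terminal]
15. n10.wid = 24  [B.ok + 3]
16. n9.val = 0  [B.wid - 24]
17. n9.pre = "qq"  ["qq"]
18. n1.val = -1  [S₂.val - 1]
19. n1.pre = "wyp"  ["w" ++ S₁.pre]
20. n12.pre = "yz"  [terminal]
21. n13.pre = "kw"  [terminal]
22. n0.val = -5  [S₁.val - 4]
23. n0.pre = "kwv"  [h₁.pre ++ "v"]

-5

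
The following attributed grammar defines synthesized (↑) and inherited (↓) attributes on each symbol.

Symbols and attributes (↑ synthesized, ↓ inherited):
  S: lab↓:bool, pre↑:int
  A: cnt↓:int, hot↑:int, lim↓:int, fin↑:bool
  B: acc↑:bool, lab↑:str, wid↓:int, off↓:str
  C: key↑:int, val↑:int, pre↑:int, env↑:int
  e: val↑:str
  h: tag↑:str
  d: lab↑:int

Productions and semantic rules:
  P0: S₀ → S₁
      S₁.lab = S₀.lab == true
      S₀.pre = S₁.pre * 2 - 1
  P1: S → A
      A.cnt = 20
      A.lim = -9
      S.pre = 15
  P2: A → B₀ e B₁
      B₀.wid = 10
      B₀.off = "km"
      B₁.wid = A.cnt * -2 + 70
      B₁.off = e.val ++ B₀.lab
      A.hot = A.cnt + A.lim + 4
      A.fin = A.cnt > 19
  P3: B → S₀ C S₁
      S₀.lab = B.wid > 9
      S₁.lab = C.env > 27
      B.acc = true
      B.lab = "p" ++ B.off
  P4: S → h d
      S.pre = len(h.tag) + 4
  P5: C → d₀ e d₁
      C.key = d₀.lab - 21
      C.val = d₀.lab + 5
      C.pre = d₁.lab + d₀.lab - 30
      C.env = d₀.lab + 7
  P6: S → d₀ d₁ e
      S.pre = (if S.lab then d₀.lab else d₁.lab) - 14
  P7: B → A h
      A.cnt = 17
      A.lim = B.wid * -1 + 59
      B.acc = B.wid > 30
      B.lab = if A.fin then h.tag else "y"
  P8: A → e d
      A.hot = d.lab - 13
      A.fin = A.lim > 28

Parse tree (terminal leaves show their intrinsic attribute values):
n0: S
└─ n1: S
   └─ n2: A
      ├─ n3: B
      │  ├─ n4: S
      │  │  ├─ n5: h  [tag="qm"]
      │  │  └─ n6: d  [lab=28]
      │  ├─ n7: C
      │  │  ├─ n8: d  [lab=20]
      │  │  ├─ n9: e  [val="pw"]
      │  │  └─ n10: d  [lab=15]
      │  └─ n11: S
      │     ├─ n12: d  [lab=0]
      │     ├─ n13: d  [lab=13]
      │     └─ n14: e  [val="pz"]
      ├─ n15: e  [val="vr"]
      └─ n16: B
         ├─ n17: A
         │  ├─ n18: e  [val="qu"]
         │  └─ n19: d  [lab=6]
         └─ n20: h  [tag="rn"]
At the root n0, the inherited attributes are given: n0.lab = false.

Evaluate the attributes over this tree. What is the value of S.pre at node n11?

1. n0.lab = false  [given at root]
2. n1.lab = false  [S₀.lab == true]
3. n2.cnt = 20  [20]
4. n2.lim = -9  [-9]
5. n3.wid = 10  [10]
6. n3.off = "km"  ["km"]
7. n4.lab = true  [B.wid > 9]
8. n5.tag = "qm"  [terminal]
9. n6.lab = 28  [terminal]
10. n4.pre = 6  [len(h.tag) + 4]
11. n8.lab = 20  [terminal]
12. n9.val = "pw"  [terminal]
13. n10.lab = 15  [terminal]
14. n7.key = -1  [d₀.lab - 21]
15. n7.val = 25  [d₀.lab + 5]
16. n7.pre = 5  [d₁.lab + d₀.lab - 30]
17. n7.env = 27  [d₀.lab + 7]
18. n11.lab = false  [C.env > 27]
19. n12.lab = 0  [terminal]
20. n13.lab = 13  [terminal]
21. n14.val = "pz"  [terminal]
22. n11.pre = -1  [(if S.lab then d₀.lab else d₁.lab) - 14]
23. n3.acc = true  [true]
24. n3.lab = "pkm"  ["p" ++ B.off]
25. n15.val = "vr"  [terminal]
26. n16.wid = 30  [A.cnt * -2 + 70]
27. n16.off = "vrpkm"  [e.val ++ B₀.lab]
28. n17.cnt = 17  [17]
29. n17.lim = 29  [B.wid * -1 + 59]
30. n18.val = "qu"  [terminal]
31. n19.lab = 6  [terminal]
32. n17.hot = -7  [d.lab - 13]
33. n17.fin = true  [A.lim > 28]
34. n20.tag = "rn"  [terminal]
35. n16.acc = false  [B.wid > 30]
36. n16.lab = "rn"  [if A.fin then h.tag else "y"]
37. n2.hot = 15  [A.cnt + A.lim + 4]
38. n2.fin = true  [A.cnt > 19]
39. n1.pre = 15  [15]
40. n0.pre = 29  [S₁.pre * 2 - 1]

-1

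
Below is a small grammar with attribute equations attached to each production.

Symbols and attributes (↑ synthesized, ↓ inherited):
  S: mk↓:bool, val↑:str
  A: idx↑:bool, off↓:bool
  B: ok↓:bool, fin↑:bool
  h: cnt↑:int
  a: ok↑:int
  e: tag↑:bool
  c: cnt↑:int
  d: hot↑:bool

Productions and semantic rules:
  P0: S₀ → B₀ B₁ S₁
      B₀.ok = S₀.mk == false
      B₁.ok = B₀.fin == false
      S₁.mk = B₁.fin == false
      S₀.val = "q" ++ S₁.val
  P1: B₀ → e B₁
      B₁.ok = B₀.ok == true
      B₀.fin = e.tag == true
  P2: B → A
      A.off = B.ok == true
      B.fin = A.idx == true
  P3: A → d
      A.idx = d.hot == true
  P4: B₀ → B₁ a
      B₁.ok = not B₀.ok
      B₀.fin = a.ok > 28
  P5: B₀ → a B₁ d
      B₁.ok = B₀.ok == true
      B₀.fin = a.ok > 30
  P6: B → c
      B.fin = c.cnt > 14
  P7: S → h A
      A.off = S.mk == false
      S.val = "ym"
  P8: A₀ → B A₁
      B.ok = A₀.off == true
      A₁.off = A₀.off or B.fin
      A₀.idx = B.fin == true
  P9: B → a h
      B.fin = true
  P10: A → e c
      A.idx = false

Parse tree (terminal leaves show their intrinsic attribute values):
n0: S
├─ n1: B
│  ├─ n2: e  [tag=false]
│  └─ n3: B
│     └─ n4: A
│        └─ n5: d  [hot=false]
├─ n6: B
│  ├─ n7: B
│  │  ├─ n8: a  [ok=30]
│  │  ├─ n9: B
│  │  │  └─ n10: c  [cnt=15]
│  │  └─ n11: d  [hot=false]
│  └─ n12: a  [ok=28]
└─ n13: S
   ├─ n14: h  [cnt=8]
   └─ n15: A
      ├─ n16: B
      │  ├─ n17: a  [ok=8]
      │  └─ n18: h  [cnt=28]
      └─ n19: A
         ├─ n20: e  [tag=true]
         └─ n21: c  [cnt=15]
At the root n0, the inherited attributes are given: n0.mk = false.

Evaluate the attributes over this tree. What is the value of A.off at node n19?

true

1. n0.mk = false  [given at root]
2. n1.ok = true  [S₀.mk == false]
3. n2.tag = false  [terminal]
4. n3.ok = true  [B₀.ok == true]
5. n4.off = true  [B.ok == true]
6. n5.hot = false  [terminal]
7. n4.idx = false  [d.hot == true]
8. n3.fin = false  [A.idx == true]
9. n1.fin = false  [e.tag == true]
10. n6.ok = true  [B₀.fin == false]
11. n7.ok = false  [not B₀.ok]
12. n8.ok = 30  [terminal]
13. n9.ok = false  [B₀.ok == true]
14. n10.cnt = 15  [terminal]
15. n9.fin = true  [c.cnt > 14]
16. n11.hot = false  [terminal]
17. n7.fin = false  [a.ok > 30]
18. n12.ok = 28  [terminal]
19. n6.fin = false  [a.ok > 28]
20. n13.mk = true  [B₁.fin == false]
21. n14.cnt = 8  [terminal]
22. n15.off = false  [S.mk == false]
23. n16.ok = false  [A₀.off == true]
24. n17.ok = 8  [terminal]
25. n18.cnt = 28  [terminal]
26. n16.fin = true  [true]
27. n19.off = true  [A₀.off or B.fin]
28. n20.tag = true  [terminal]
29. n21.cnt = 15  [terminal]
30. n19.idx = false  [false]
31. n15.idx = true  [B.fin == true]
32. n13.val = "ym"  ["ym"]
33. n0.val = "qym"  ["q" ++ S₁.val]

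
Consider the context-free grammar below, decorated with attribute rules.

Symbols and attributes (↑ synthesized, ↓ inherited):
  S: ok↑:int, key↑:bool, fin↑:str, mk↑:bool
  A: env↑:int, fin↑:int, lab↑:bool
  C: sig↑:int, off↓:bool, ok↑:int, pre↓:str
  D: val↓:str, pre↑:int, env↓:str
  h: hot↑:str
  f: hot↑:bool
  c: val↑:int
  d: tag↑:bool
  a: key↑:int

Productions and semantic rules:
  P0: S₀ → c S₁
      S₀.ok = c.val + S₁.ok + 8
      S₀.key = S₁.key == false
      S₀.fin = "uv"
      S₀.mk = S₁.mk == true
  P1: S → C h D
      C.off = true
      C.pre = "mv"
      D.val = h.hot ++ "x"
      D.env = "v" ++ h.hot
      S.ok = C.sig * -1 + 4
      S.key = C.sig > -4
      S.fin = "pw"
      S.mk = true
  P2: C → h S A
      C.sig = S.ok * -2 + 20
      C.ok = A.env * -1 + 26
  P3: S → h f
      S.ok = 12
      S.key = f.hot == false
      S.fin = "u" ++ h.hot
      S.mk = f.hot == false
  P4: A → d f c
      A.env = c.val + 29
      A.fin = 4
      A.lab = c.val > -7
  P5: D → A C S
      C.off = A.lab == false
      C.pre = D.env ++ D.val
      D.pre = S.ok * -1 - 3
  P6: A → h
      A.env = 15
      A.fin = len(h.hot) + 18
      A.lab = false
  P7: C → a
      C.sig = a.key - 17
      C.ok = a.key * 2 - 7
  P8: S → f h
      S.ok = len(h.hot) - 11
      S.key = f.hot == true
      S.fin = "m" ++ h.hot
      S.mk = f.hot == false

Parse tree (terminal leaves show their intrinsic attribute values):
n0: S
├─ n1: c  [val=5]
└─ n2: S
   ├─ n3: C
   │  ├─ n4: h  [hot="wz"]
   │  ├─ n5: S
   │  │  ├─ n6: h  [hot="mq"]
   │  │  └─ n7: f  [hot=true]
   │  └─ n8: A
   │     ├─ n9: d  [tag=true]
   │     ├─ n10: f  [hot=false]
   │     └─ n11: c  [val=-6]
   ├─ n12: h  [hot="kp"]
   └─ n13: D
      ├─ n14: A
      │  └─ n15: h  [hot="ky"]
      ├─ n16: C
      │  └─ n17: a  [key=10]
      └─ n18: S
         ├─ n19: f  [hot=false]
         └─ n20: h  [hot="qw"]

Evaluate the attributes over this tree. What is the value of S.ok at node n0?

21

1. n1.val = 5  [terminal]
2. n3.off = true  [true]
3. n3.pre = "mv"  ["mv"]
4. n4.hot = "wz"  [terminal]
5. n6.hot = "mq"  [terminal]
6. n7.hot = true  [terminal]
7. n5.ok = 12  [12]
8. n5.key = false  [f.hot == false]
9. n5.fin = "umq"  ["u" ++ h.hot]
10. n5.mk = false  [f.hot == false]
11. n9.tag = true  [terminal]
12. n10.hot = false  [terminal]
13. n11.val = -6  [terminal]
14. n8.env = 23  [c.val + 29]
15. n8.fin = 4  [4]
16. n8.lab = true  [c.val > -7]
17. n3.sig = -4  [S.ok * -2 + 20]
18. n3.ok = 3  [A.env * -1 + 26]
19. n12.hot = "kp"  [terminal]
20. n13.val = "kpx"  [h.hot ++ "x"]
21. n13.env = "vkp"  ["v" ++ h.hot]
22. n15.hot = "ky"  [terminal]
23. n14.env = 15  [15]
24. n14.fin = 20  [len(h.hot) + 18]
25. n14.lab = false  [false]
26. n16.off = true  [A.lab == false]
27. n16.pre = "vkpkpx"  [D.env ++ D.val]
28. n17.key = 10  [terminal]
29. n16.sig = -7  [a.key - 17]
30. n16.ok = 13  [a.key * 2 - 7]
31. n19.hot = false  [terminal]
32. n20.hot = "qw"  [terminal]
33. n18.ok = -9  [len(h.hot) - 11]
34. n18.key = false  [f.hot == true]
35. n18.fin = "mqw"  ["m" ++ h.hot]
36. n18.mk = true  [f.hot == false]
37. n13.pre = 6  [S.ok * -1 - 3]
38. n2.ok = 8  [C.sig * -1 + 4]
39. n2.key = false  [C.sig > -4]
40. n2.fin = "pw"  ["pw"]
41. n2.mk = true  [true]
42. n0.ok = 21  [c.val + S₁.ok + 8]
43. n0.key = true  [S₁.key == false]
44. n0.fin = "uv"  ["uv"]
45. n0.mk = true  [S₁.mk == true]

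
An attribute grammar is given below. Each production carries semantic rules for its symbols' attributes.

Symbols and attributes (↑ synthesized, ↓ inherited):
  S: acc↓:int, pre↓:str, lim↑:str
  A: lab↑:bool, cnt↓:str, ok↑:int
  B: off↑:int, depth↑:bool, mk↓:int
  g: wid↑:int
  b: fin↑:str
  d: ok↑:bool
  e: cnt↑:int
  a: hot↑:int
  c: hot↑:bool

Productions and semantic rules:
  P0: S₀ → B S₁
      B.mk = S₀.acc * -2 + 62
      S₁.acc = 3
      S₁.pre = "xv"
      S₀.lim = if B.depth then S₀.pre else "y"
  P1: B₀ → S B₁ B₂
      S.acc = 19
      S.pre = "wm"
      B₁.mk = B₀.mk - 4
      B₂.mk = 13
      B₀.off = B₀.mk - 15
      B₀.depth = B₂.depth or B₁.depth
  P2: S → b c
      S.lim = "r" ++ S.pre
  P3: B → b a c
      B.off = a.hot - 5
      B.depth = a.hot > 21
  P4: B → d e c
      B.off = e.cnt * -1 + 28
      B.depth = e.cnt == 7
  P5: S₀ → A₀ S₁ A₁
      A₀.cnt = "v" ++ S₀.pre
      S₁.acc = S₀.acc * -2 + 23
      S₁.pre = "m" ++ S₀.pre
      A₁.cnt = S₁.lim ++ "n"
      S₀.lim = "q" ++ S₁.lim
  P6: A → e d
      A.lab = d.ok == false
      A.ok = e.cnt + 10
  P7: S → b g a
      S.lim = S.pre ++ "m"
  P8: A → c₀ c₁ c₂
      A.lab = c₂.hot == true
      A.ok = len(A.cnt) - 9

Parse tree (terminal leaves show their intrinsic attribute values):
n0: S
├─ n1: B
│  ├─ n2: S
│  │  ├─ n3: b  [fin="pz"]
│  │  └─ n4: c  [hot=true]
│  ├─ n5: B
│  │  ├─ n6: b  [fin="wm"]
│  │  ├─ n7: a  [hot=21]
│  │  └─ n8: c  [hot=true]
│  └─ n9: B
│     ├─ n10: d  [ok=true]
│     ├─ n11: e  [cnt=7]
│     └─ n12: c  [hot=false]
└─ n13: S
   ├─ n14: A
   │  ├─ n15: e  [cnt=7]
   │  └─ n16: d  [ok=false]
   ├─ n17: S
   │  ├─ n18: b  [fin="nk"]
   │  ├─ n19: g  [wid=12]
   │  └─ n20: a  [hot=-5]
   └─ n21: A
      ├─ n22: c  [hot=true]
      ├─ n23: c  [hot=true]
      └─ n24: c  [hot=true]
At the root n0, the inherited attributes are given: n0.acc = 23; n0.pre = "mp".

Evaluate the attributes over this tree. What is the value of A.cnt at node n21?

"mxvmn"

1. n0.acc = 23  [given at root]
2. n0.pre = "mp"  [given at root]
3. n1.mk = 16  [S₀.acc * -2 + 62]
4. n2.acc = 19  [19]
5. n2.pre = "wm"  ["wm"]
6. n3.fin = "pz"  [terminal]
7. n4.hot = true  [terminal]
8. n2.lim = "rwm"  ["r" ++ S.pre]
9. n5.mk = 12  [B₀.mk - 4]
10. n6.fin = "wm"  [terminal]
11. n7.hot = 21  [terminal]
12. n8.hot = true  [terminal]
13. n5.off = 16  [a.hot - 5]
14. n5.depth = false  [a.hot > 21]
15. n9.mk = 13  [13]
16. n10.ok = true  [terminal]
17. n11.cnt = 7  [terminal]
18. n12.hot = false  [terminal]
19. n9.off = 21  [e.cnt * -1 + 28]
20. n9.depth = true  [e.cnt == 7]
21. n1.off = 1  [B₀.mk - 15]
22. n1.depth = true  [B₂.depth or B₁.depth]
23. n13.acc = 3  [3]
24. n13.pre = "xv"  ["xv"]
25. n14.cnt = "vxv"  ["v" ++ S₀.pre]
26. n15.cnt = 7  [terminal]
27. n16.ok = false  [terminal]
28. n14.lab = true  [d.ok == false]
29. n14.ok = 17  [e.cnt + 10]
30. n17.acc = 17  [S₀.acc * -2 + 23]
31. n17.pre = "mxv"  ["m" ++ S₀.pre]
32. n18.fin = "nk"  [terminal]
33. n19.wid = 12  [terminal]
34. n20.hot = -5  [terminal]
35. n17.lim = "mxvm"  [S.pre ++ "m"]
36. n21.cnt = "mxvmn"  [S₁.lim ++ "n"]
37. n22.hot = true  [terminal]
38. n23.hot = true  [terminal]
39. n24.hot = true  [terminal]
40. n21.lab = true  [c₂.hot == true]
41. n21.ok = -4  [len(A.cnt) - 9]
42. n13.lim = "qmxvm"  ["q" ++ S₁.lim]
43. n0.lim = "mp"  [if B.depth then S₀.pre else "y"]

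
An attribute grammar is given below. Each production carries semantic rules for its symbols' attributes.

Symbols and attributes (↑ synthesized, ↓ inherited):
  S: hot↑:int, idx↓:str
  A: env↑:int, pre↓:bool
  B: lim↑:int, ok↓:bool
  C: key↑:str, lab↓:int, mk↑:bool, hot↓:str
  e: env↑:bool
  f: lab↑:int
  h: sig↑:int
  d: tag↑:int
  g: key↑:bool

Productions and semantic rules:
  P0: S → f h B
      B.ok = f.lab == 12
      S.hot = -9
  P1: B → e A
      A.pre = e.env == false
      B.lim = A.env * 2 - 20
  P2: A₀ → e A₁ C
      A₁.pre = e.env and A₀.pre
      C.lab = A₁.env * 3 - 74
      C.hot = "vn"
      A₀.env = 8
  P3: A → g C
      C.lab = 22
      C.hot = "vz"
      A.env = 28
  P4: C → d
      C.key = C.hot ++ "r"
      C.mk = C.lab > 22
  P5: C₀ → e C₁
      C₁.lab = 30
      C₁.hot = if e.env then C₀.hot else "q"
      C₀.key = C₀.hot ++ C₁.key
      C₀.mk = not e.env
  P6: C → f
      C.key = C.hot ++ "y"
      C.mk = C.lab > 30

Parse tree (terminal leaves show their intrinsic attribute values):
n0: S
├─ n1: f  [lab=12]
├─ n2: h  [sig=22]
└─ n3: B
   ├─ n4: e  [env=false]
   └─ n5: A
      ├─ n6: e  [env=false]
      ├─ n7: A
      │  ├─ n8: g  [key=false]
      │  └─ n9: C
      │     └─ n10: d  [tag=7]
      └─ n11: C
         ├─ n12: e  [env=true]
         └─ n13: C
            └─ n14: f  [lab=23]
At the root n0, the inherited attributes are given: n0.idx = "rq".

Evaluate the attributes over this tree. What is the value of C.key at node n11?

"vnvny"

1. n0.idx = "rq"  [given at root]
2. n1.lab = 12  [terminal]
3. n2.sig = 22  [terminal]
4. n3.ok = true  [f.lab == 12]
5. n4.env = false  [terminal]
6. n5.pre = true  [e.env == false]
7. n6.env = false  [terminal]
8. n7.pre = false  [e.env and A₀.pre]
9. n8.key = false  [terminal]
10. n9.lab = 22  [22]
11. n9.hot = "vz"  ["vz"]
12. n10.tag = 7  [terminal]
13. n9.key = "vzr"  [C.hot ++ "r"]
14. n9.mk = false  [C.lab > 22]
15. n7.env = 28  [28]
16. n11.lab = 10  [A₁.env * 3 - 74]
17. n11.hot = "vn"  ["vn"]
18. n12.env = true  [terminal]
19. n13.lab = 30  [30]
20. n13.hot = "vn"  [if e.env then C₀.hot else "q"]
21. n14.lab = 23  [terminal]
22. n13.key = "vny"  [C.hot ++ "y"]
23. n13.mk = false  [C.lab > 30]
24. n11.key = "vnvny"  [C₀.hot ++ C₁.key]
25. n11.mk = false  [not e.env]
26. n5.env = 8  [8]
27. n3.lim = -4  [A.env * 2 - 20]
28. n0.hot = -9  [-9]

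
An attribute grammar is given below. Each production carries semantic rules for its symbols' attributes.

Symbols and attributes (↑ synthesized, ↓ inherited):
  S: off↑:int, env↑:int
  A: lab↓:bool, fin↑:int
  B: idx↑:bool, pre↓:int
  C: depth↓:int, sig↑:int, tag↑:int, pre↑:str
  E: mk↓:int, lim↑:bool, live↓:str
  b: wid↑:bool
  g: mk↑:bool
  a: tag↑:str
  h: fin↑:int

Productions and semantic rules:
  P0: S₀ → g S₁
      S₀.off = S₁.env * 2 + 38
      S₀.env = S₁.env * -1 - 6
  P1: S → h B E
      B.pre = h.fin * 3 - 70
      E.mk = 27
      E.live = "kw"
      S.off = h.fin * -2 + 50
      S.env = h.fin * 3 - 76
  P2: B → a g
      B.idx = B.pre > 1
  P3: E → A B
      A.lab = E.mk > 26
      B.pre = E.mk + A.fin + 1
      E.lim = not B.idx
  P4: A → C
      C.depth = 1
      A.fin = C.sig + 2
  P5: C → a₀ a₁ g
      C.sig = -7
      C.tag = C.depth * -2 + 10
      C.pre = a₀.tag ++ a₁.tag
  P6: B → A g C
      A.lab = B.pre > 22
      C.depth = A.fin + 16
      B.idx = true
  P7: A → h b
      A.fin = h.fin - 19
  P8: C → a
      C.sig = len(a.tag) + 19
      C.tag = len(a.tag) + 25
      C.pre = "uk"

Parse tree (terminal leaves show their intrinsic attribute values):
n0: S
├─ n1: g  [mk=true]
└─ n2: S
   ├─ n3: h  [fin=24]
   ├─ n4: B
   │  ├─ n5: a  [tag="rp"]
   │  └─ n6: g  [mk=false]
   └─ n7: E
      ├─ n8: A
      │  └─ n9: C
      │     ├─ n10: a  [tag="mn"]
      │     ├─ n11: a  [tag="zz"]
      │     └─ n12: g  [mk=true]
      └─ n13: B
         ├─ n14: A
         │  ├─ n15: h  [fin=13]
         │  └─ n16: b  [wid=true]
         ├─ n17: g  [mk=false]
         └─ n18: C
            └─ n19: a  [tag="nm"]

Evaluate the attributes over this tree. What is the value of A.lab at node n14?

1. n1.mk = true  [terminal]
2. n3.fin = 24  [terminal]
3. n4.pre = 2  [h.fin * 3 - 70]
4. n5.tag = "rp"  [terminal]
5. n6.mk = false  [terminal]
6. n4.idx = true  [B.pre > 1]
7. n7.mk = 27  [27]
8. n7.live = "kw"  ["kw"]
9. n8.lab = true  [E.mk > 26]
10. n9.depth = 1  [1]
11. n10.tag = "mn"  [terminal]
12. n11.tag = "zz"  [terminal]
13. n12.mk = true  [terminal]
14. n9.sig = -7  [-7]
15. n9.tag = 8  [C.depth * -2 + 10]
16. n9.pre = "mnzz"  [a₀.tag ++ a₁.tag]
17. n8.fin = -5  [C.sig + 2]
18. n13.pre = 23  [E.mk + A.fin + 1]
19. n14.lab = true  [B.pre > 22]
20. n15.fin = 13  [terminal]
21. n16.wid = true  [terminal]
22. n14.fin = -6  [h.fin - 19]
23. n17.mk = false  [terminal]
24. n18.depth = 10  [A.fin + 16]
25. n19.tag = "nm"  [terminal]
26. n18.sig = 21  [len(a.tag) + 19]
27. n18.tag = 27  [len(a.tag) + 25]
28. n18.pre = "uk"  ["uk"]
29. n13.idx = true  [true]
30. n7.lim = false  [not B.idx]
31. n2.off = 2  [h.fin * -2 + 50]
32. n2.env = -4  [h.fin * 3 - 76]
33. n0.off = 30  [S₁.env * 2 + 38]
34. n0.env = -2  [S₁.env * -1 - 6]

true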